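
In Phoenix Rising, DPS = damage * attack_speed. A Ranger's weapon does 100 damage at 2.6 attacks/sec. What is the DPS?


DPS = damage * attack_speed
= 100 * 2.6
= 260.0

260.0 DPS


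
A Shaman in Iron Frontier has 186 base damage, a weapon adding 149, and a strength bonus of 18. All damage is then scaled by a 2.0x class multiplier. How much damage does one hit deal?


Sum base + weapon + str = 186 + 149 + 18 = 353
Multiply by 2.0:
353 * 2.0 = 706.0

706.0 damage


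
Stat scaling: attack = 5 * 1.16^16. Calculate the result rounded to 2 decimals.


value = base * growth^level
= 5 * 1.16^16
= 5 * 10.748004
= 53.74

53.74 attack


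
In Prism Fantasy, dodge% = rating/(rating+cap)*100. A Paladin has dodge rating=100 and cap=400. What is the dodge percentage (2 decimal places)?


dodge% = 100 / (100 + 400) * 100
= 100 / 500 * 100
= 0.2 * 100
= 20.00%

20.00%


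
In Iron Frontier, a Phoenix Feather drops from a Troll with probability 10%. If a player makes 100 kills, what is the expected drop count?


Expected drops = kills * (drop_rate / 100)
= 100 * (10 / 100)
= 100 * 0.1
= 10.0

10.0 drops


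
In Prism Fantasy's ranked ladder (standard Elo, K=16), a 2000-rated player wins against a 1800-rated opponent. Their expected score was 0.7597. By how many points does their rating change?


Elo update: delta = K * (S - Ea), where S = 1 (wins)
S - Ea = 1 - 0.7597 = 0.2403
Rating change = 16 * 0.2403
= 3.84

3.84 rating points


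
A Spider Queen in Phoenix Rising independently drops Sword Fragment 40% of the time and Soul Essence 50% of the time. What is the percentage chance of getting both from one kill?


For independent events, P(both) = P(A) * P(B)
= 40% * 50%
= 2000 / 100 %
= 20.0%

20.0%


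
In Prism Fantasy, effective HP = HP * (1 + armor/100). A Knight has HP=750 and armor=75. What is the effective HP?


EHP = 750 * (1 + 75/100)
= 750 * (1 + 0.75)
= 750 * 1.75
= 1312.5

1312.5 EHP


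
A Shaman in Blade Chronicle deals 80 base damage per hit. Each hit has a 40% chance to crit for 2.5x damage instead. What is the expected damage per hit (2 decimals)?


E[dmg] = base * (1 + crit_chance * (crit_mult - 1))
cc as decimal = 40/100 = 0.4
cm - 1 = 2.5 - 1 = 1.5
Bonus factor = 0.4 * 1.5 = 0.6
Total multiplier = 1 + 0.6 = 1.6
Expected damage = 80 * 1.6 = 128.00

128.00 damage


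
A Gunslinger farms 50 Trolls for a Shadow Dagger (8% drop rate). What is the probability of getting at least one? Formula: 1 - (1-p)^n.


P(at least one) = 1 - P(none) = 1 - (1-p)^n
p = 8/100 = 0.08
1 - p = 0.92
(1 - p)^50 = 0.92^50 = 0.015466
P(at least one) = 1 - 0.015466 = 0.9845

0.9845


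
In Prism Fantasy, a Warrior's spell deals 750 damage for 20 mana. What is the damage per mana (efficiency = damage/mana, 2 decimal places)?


Efficiency = damage / mana
= 750 / 20
= 37.50

37.50 dmg/mana


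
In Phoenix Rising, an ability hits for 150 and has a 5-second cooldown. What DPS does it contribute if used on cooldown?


DPS = damage / cooldown
= 150 / 5
= 30.00

30.00 DPS


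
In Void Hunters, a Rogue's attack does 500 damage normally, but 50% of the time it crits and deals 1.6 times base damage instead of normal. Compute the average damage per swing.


E[dmg] = base * (1 + crit_chance * (crit_mult - 1))
cc as decimal = 50/100 = 0.5
cm - 1 = 1.6 - 1 = 0.6
Bonus factor = 0.5 * 0.6 = 0.3
Total multiplier = 1 + 0.3 = 1.3
Expected damage = 500 * 1.3 = 650.00

650.00 damage


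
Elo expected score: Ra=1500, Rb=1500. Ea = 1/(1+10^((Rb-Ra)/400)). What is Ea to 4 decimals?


Elo expected score: Ea = 1/(1 + 10^((Rb-Ra)/400))
Rb - Ra = 1500 - 1500 = 0
(Rb-Ra)/400 = 0/400 = 0.0
10^0.0 = 1.0
Ea = 1/(1 + 1.0) = 1/2.0 = 0.5000

0.5000


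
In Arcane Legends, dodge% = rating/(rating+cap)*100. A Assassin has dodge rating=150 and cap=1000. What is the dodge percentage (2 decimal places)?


dodge% = 150 / (150 + 1000) * 100
= 150 / 1150 * 100
= 0.130435 * 100
= 13.04%

13.04%


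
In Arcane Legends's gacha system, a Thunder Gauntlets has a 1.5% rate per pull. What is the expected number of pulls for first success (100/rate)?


Expected pulls for a geometric distribution = 1/p = 100 / rate%
= 100 / 1.5
= 66.67

66.67 pulls


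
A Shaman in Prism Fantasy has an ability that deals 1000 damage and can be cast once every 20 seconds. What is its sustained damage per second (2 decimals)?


DPS = damage / cooldown
= 1000 / 20
= 50.00

50.00 DPS


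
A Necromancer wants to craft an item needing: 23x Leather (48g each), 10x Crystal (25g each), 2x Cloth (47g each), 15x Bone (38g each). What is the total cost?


Cost breakdown:
  Leather: 23 * 48 = 1104
  Crystal: 10 * 25 = 250
  Cloth: 2 * 47 = 94
  Bone: 15 * 38 = 570
Total = 1104 + 250 + 94 + 570 = 2018

2018 gold


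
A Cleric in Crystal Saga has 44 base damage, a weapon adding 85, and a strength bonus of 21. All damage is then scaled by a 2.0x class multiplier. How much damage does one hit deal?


Sum base + weapon + str = 44 + 85 + 21 = 150
Multiply by 2.0:
150 * 2.0 = 300.0

300.0 damage


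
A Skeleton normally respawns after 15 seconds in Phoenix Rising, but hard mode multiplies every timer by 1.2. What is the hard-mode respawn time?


Respawn time = base * multiplier
= 15 * 1.2
= 18.0 seconds

18.0 seconds


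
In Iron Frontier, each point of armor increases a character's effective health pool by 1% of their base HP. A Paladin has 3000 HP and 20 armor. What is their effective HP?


EHP = 3000 * (1 + 20/100)
= 3000 * (1 + 0.2)
= 3000 * 1.2
= 3600.0

3600.0 EHP


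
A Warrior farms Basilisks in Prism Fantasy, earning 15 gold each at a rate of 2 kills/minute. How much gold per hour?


Gold per minute = 15 * 2 = 30
Gold per hour = 30 * 60 = 1800

1800 gold/hour


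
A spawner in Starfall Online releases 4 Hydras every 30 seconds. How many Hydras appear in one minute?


Spawns per minute = count * (60 / interval)
= 4 * (60 / 30)
= 4 * 2.0
= 8.0

8.0 per minute


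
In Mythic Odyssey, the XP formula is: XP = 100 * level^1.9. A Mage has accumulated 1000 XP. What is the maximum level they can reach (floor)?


XP = 100 * level^1.9, so level = (XP / 100)^(1/1.9)
= (1000 / 100)^(1/1.9)
= 10.0^0.5263
= 3.3598
Floor: level = 3

level 3


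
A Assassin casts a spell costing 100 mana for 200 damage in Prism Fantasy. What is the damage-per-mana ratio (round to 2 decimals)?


Efficiency = damage / mana
= 200 / 100
= 2.00

2.00 dmg/mana


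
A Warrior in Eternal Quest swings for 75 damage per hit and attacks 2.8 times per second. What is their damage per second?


DPS = damage * attack_speed
= 75 * 2.8
= 210.0

210.0 DPS


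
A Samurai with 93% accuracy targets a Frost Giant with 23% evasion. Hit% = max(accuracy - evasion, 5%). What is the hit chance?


accuracy - evasion = 93 - 23 = 70
Apply floor: max(70, 5) = 70
Hit chance = 70%

70%


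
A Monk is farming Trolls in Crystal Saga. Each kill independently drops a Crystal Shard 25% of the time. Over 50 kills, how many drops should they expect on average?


Expected drops = kills * (drop_rate / 100)
= 50 * (25 / 100)
= 50 * 0.25
= 12.5

12.5 drops


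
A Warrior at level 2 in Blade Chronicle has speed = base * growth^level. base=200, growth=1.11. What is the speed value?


value = base * growth^level
= 200 * 1.11^2
= 200 * 1.2321
= 246.42

246.42 speed


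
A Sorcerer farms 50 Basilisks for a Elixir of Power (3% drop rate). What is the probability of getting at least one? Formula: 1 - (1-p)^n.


P(at least one) = 1 - P(none) = 1 - (1-p)^n
p = 3/100 = 0.03
1 - p = 0.97
(1 - p)^50 = 0.97^50 = 0.218065
P(at least one) = 1 - 0.218065 = 0.7819

0.7819


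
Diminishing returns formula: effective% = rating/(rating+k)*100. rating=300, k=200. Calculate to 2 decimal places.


effective% = rating / (rating + k) * 100
= 300 / (300 + 200) * 100
= 300 / 500 * 100
= 0.6 * 100
= 60.00%

60.00%


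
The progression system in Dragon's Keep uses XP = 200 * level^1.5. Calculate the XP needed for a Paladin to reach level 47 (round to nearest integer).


XP = 200 * level^1.5
Substitute level = 47:
XP = 200 * 47^1.5
= 200 * 322.2158
= 64443

64443 XP


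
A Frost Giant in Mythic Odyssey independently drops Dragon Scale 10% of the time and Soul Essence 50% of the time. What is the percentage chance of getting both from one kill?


For independent events, P(both) = P(A) * P(B)
= 10% * 50%
= 500 / 100 %
= 5.0%

5.0%


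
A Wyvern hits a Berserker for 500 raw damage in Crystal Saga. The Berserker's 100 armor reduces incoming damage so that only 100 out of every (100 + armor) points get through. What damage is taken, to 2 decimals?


actual = 500 * 100 / (100 + 100)
= 500 * 100 / 200
= 50000 / 200
= 250.00

250.00 damage


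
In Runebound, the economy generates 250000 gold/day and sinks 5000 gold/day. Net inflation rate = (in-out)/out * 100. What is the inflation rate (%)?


Net gold = 250000 - 5000 = 245000
Inflation rate = net / sunk * 100 = 245000 / 5000 * 100
= 49.0 * 100
= 4900.00%

4900.00%


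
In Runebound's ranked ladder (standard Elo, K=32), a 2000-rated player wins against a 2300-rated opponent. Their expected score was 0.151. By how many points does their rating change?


Elo update: delta = K * (S - Ea), where S = 1 (wins)
S - Ea = 1 - 0.151 = 0.849
Rating change = 32 * 0.849
= 27.17

27.17 rating points


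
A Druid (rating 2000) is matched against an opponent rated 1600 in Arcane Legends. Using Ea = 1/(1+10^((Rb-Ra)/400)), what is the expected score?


Elo expected score: Ea = 1/(1 + 10^((Rb-Ra)/400))
Rb - Ra = 1600 - 2000 = -400
(Rb-Ra)/400 = -400/400 = -1.0
10^-1.0 = 0.1
Ea = 1/(1 + 0.1) = 1/1.1 = 0.9091

0.9091


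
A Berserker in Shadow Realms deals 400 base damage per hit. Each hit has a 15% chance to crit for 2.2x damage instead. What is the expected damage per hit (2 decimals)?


E[dmg] = base * (1 + crit_chance * (crit_mult - 1))
cc as decimal = 15/100 = 0.15
cm - 1 = 2.2 - 1 = 1.2
Bonus factor = 0.15 * 1.2 = 0.18
Total multiplier = 1 + 0.18 = 1.18
Expected damage = 400 * 1.18 = 472.00

472.00 damage


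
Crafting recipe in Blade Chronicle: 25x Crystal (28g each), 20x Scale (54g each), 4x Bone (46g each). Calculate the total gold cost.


Cost breakdown:
  Crystal: 25 * 28 = 700
  Scale: 20 * 54 = 1080
  Bone: 4 * 46 = 184
Total = 700 + 1080 + 184 = 1964

1964 gold


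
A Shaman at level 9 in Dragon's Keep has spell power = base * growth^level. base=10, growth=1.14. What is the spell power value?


value = base * growth^level
= 10 * 1.14^9
= 10 * 3.251949
= 32.52

32.52 spell power


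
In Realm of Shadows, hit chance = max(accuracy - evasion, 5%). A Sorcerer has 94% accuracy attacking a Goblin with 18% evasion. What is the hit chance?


accuracy - evasion = 94 - 18 = 76
Apply floor: max(76, 5) = 76
Hit chance = 76%

76%


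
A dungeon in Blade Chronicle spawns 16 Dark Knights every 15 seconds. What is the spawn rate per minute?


Spawns per minute = count * (60 / interval)
= 16 * (60 / 15)
= 16 * 4.0
= 64.0

64.0 per minute


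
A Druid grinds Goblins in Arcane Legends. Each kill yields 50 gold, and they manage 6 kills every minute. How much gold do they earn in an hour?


Gold per minute = 50 * 6 = 300
Gold per hour = 300 * 60 = 18000

18000 gold/hour


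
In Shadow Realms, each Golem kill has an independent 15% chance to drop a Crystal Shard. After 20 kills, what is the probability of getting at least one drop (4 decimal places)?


P(at least one) = 1 - P(none) = 1 - (1-p)^n
p = 15/100 = 0.15
1 - p = 0.85
(1 - p)^20 = 0.85^20 = 0.038760
P(at least one) = 1 - 0.038760 = 0.9612

0.9612


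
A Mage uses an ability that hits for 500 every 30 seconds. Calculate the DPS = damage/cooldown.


DPS = damage / cooldown
= 500 / 30
= 16.67

16.67 DPS


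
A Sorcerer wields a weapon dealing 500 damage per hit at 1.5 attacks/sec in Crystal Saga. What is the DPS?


DPS = damage * attack_speed
= 500 * 1.5
= 750.0

750.0 DPS


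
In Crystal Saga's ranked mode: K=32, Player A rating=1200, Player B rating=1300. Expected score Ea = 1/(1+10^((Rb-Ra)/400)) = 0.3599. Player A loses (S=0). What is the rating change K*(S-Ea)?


Elo update: delta = K * (S - Ea), where S = 0 (loses)
S - Ea = 0 - 0.3599 = -0.3599
Rating change = 32 * -0.3599
= -11.52

-11.52 rating points


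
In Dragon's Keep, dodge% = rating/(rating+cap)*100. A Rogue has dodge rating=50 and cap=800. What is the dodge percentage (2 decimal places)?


dodge% = 50 / (50 + 800) * 100
= 50 / 850 * 100
= 0.058824 * 100
= 5.88%

5.88%


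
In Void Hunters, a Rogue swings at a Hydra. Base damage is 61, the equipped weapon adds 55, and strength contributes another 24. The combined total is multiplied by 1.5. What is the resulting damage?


Sum base + weapon + str = 61 + 55 + 24 = 140
Multiply by 1.5:
140 * 1.5 = 210.0

210.0 damage


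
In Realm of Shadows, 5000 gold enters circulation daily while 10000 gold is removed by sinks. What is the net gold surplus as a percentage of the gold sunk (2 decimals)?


Net gold = 5000 - 10000 = -5000
Inflation rate = net / sunk * 100 = -5000 / 10000 * 100
= -0.5 * 100
= -50.00%

-50.00%


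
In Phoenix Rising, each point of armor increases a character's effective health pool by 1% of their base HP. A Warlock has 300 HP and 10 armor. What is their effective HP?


EHP = 300 * (1 + 10/100)
= 300 * (1 + 0.1)
= 300 * 1.1
= 330.0

330.0 EHP


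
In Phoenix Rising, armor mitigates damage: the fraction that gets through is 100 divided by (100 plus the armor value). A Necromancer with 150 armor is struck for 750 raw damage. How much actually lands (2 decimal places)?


actual = 750 * 100 / (100 + 150)
= 750 * 100 / 250
= 75000 / 250
= 300.00

300.00 damage


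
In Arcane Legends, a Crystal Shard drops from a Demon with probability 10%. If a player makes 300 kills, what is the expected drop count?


Expected drops = kills * (drop_rate / 100)
= 300 * (10 / 100)
= 300 * 0.1
= 30.0

30.0 drops


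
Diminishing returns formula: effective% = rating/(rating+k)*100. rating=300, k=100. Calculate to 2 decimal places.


effective% = rating / (rating + k) * 100
= 300 / (300 + 100) * 100
= 300 / 400 * 100
= 0.75 * 100
= 75.00%

75.00%


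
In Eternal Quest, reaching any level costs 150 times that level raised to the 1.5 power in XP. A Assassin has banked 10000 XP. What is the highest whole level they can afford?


XP = 150 * level^1.5, so level = (XP / 150)^(1/1.5)
= (10000 / 150)^(1/1.5)
= 66.6667^0.6667
= 16.4414
Floor: level = 16

level 16


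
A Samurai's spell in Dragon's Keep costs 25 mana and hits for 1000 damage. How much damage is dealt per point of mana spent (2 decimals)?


Efficiency = damage / mana
= 1000 / 25
= 40.00

40.00 dmg/mana


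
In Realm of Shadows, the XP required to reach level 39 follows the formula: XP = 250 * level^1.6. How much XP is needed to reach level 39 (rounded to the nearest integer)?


XP = 250 * level^1.6
Substitute level = 39:
XP = 250 * 39^1.6
= 250 * 351.3204
= 87830

87830 XP


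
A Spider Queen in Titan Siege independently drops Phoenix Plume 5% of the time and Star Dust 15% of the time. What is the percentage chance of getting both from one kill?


For independent events, P(both) = P(A) * P(B)
= 5% * 15%
= 75 / 100 %
= 0.75%

0.75%


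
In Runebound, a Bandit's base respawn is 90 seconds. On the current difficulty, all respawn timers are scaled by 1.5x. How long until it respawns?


Respawn time = base * multiplier
= 90 * 1.5
= 135.0 seconds

135.0 seconds


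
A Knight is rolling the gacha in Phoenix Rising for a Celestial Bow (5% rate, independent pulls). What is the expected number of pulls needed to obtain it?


Expected pulls for a geometric distribution = 1/p = 100 / rate%
= 100 / 5
= 20.0

20.0 pulls


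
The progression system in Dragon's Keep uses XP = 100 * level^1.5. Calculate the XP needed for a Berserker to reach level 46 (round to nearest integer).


XP = 100 * level^1.5
Substitute level = 46:
XP = 100 * 46^1.5
= 100 * 311.9872
= 31199

31199 XP


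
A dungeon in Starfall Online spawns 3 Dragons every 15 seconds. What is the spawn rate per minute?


Spawns per minute = count * (60 / interval)
= 3 * (60 / 15)
= 3 * 4.0
= 12.0

12.0 per minute


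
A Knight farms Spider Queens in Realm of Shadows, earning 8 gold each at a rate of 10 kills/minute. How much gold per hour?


Gold per minute = 8 * 10 = 80
Gold per hour = 80 * 60 = 4800

4800 gold/hour


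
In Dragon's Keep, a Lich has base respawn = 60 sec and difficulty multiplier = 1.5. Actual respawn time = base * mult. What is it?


Respawn time = base * multiplier
= 60 * 1.5
= 90.0 seconds

90.0 seconds


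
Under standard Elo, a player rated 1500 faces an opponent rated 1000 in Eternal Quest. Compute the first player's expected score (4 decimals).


Elo expected score: Ea = 1/(1 + 10^((Rb-Ra)/400))
Rb - Ra = 1000 - 1500 = -500
(Rb-Ra)/400 = -500/400 = -1.25
10^-1.25 = 0.056234
Ea = 1/(1 + 0.056234) = 1/1.056234 = 0.9468

0.9468


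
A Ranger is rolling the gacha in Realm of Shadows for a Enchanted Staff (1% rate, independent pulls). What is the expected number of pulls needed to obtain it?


Expected pulls for a geometric distribution = 1/p = 100 / rate%
= 100 / 1
= 100.0

100.0 pulls


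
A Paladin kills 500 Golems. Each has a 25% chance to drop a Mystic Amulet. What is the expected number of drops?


Expected drops = kills * (drop_rate / 100)
= 500 * (25 / 100)
= 500 * 0.25
= 125.0

125.0 drops


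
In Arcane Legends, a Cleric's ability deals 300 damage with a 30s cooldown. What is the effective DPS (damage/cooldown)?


DPS = damage / cooldown
= 300 / 30
= 10.00

10.00 DPS


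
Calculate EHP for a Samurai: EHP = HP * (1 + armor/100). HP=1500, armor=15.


EHP = 1500 * (1 + 15/100)
= 1500 * (1 + 0.15)
= 1500 * 1.15
= 1725.0

1725.0 EHP


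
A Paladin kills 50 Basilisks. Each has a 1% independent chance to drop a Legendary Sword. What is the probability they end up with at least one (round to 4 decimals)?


P(at least one) = 1 - P(none) = 1 - (1-p)^n
p = 1/100 = 0.01
1 - p = 0.99
(1 - p)^50 = 0.99^50 = 0.605006
P(at least one) = 1 - 0.605006 = 0.3950

0.3950


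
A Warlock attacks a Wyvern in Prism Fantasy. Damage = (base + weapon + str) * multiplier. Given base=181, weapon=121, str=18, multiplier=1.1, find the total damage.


Sum base + weapon + str = 181 + 121 + 18 = 320
Multiply by 1.1:
320 * 1.1 = 352.0

352.0 damage


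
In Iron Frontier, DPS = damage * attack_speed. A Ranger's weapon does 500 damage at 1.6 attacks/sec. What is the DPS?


DPS = damage * attack_speed
= 500 * 1.6
= 800.0

800.0 DPS


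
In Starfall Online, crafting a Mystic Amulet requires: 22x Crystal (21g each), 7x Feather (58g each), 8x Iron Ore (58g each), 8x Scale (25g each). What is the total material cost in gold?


Cost breakdown:
  Crystal: 22 * 21 = 462
  Feather: 7 * 58 = 406
  Iron Ore: 8 * 58 = 464
  Scale: 8 * 25 = 200
Total = 462 + 406 + 464 + 200 = 1532

1532 gold


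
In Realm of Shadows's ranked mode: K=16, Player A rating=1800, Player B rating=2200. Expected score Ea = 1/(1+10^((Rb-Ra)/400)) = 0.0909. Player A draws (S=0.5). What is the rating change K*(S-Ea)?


Elo update: delta = K * (S - Ea), where S = 0.5 (draws)
S - Ea = 0.5 - 0.0909 = 0.4091
Rating change = 16 * 0.4091
= 6.55

6.55 rating points


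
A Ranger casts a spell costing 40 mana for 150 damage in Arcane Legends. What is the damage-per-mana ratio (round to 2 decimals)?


Efficiency = damage / mana
= 150 / 40
= 3.75

3.75 dmg/mana


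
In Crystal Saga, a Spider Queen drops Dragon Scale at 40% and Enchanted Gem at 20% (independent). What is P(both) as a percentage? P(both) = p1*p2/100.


For independent events, P(both) = P(A) * P(B)
= 40% * 20%
= 800 / 100 %
= 8.0%

8.0%


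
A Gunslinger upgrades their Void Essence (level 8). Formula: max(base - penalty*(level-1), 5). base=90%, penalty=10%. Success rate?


raw_rate = 90 - 10 * (8 - 1)
= 90 - 10 * 7
= 90 - 70
= 20
Apply floor: max(20, 5) = 20%

20%


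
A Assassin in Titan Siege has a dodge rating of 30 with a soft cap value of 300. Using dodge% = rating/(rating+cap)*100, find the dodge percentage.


dodge% = 30 / (30 + 300) * 100
= 30 / 330 * 100
= 0.090909 * 100
= 9.09%

9.09%


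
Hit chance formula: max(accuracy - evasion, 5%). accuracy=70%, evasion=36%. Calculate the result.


accuracy - evasion = 70 - 36 = 34
Apply floor: max(34, 5) = 34
Hit chance = 34%

34%


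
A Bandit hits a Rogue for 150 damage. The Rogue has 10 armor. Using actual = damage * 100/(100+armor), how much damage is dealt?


actual = 150 * 100 / (100 + 10)
= 150 * 100 / 110
= 15000 / 110
= 136.36

136.36 damage


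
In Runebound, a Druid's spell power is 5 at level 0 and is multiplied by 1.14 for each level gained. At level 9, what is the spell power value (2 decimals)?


value = base * growth^level
= 5 * 1.14^9
= 5 * 3.251949
= 16.26

16.26 spell power


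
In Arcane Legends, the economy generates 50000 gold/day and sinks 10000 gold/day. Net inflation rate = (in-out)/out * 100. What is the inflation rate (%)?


Net gold = 50000 - 10000 = 40000
Inflation rate = net / sunk * 100 = 40000 / 10000 * 100
= 4.0 * 100
= 400.00%

400.00%


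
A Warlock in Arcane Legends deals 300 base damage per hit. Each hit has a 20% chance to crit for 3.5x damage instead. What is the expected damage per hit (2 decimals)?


E[dmg] = base * (1 + crit_chance * (crit_mult - 1))
cc as decimal = 20/100 = 0.2
cm - 1 = 3.5 - 1 = 2.5
Bonus factor = 0.2 * 2.5 = 0.5
Total multiplier = 1 + 0.5 = 1.5
Expected damage = 300 * 1.5 = 450.00

450.00 damage


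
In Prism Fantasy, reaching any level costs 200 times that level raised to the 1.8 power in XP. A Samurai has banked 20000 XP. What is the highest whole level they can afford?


XP = 200 * level^1.8, so level = (XP / 200)^(1/1.8)
= (20000 / 200)^(1/1.8)
= 100.0^0.5556
= 12.9155
Floor: level = 12

level 12


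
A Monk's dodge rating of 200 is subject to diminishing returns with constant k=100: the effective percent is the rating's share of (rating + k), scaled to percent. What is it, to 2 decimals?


effective% = rating / (rating + k) * 100
= 200 / (200 + 100) * 100
= 200 / 300 * 100
= 0.666667 * 100
= 66.67%

66.67%


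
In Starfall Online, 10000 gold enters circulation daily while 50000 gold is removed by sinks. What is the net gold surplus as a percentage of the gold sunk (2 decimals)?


Net gold = 10000 - 50000 = -40000
Inflation rate = net / sunk * 100 = -40000 / 50000 * 100
= -0.8 * 100
= -80.00%

-80.00%


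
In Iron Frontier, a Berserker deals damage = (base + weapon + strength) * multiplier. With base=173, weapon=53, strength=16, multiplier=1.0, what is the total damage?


Sum base + weapon + str = 173 + 53 + 16 = 242
Multiply by 1.0:
242 * 1.0 = 242.0

242.0 damage


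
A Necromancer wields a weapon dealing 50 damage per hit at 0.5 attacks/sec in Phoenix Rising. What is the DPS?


DPS = damage * attack_speed
= 50 * 0.5
= 25.0

25.0 DPS


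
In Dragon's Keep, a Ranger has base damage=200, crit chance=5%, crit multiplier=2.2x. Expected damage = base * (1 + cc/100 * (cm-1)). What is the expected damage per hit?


E[dmg] = base * (1 + crit_chance * (crit_mult - 1))
cc as decimal = 5/100 = 0.05
cm - 1 = 2.2 - 1 = 1.2
Bonus factor = 0.05 * 1.2 = 0.06
Total multiplier = 1 + 0.06 = 1.06
Expected damage = 200 * 1.06 = 212.00

212.00 damage


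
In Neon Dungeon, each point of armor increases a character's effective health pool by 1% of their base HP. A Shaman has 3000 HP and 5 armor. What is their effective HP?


EHP = 3000 * (1 + 5/100)
= 3000 * (1 + 0.05)
= 3000 * 1.05
= 3150.0

3150.0 EHP


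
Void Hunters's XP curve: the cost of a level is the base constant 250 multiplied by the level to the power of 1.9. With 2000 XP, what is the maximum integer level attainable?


XP = 250 * level^1.9, so level = (XP / 250)^(1/1.9)
= (2000 / 250)^(1/1.9)
= 8.0^0.5263
= 2.9875
Floor: level = 2

level 2


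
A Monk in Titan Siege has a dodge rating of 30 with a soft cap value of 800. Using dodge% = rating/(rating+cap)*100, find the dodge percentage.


dodge% = 30 / (30 + 800) * 100
= 30 / 830 * 100
= 0.036145 * 100
= 3.61%

3.61%


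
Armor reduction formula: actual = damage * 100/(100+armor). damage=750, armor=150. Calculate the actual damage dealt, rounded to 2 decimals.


actual = 750 * 100 / (100 + 150)
= 750 * 100 / 250
= 75000 / 250
= 300.00

300.00 damage


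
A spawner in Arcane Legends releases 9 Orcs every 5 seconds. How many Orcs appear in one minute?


Spawns per minute = count * (60 / interval)
= 9 * (60 / 5)
= 9 * 12.0
= 108.0

108.0 per minute


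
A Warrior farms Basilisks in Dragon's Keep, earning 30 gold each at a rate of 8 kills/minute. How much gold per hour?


Gold per minute = 30 * 8 = 240
Gold per hour = 240 * 60 = 14400

14400 gold/hour


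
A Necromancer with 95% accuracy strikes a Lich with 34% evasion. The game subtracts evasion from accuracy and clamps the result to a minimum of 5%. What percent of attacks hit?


accuracy - evasion = 95 - 34 = 61
Apply floor: max(61, 5) = 61
Hit chance = 61%

61%


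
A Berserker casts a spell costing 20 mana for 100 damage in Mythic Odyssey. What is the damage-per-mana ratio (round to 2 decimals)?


Efficiency = damage / mana
= 100 / 20
= 5.00

5.00 dmg/mana


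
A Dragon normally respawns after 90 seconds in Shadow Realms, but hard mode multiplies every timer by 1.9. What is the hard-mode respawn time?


Respawn time = base * multiplier
= 90 * 1.9
= 171.0 seconds

171.0 seconds


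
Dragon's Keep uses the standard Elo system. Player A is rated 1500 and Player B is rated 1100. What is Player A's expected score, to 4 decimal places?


Elo expected score: Ea = 1/(1 + 10^((Rb-Ra)/400))
Rb - Ra = 1100 - 1500 = -400
(Rb-Ra)/400 = -400/400 = -1.0
10^-1.0 = 0.1
Ea = 1/(1 + 0.1) = 1/1.1 = 0.9091

0.9091


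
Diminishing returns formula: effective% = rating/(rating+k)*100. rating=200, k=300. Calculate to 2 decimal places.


effective% = rating / (rating + k) * 100
= 200 / (200 + 300) * 100
= 200 / 500 * 100
= 0.4 * 100
= 40.00%

40.00%


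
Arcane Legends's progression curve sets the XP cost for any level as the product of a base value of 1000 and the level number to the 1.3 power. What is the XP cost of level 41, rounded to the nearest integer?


XP = 1000 * level^1.3
Substitute level = 41:
XP = 1000 * 41^1.3
= 1000 * 124.9163
= 124916

124916 XP


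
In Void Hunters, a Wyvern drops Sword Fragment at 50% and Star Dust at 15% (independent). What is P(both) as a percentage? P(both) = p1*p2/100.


For independent events, P(both) = P(A) * P(B)
= 50% * 15%
= 750 / 100 %
= 7.5%

7.5%


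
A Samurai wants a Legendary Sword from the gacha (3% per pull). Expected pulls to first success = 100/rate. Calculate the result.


Expected pulls for a geometric distribution = 1/p = 100 / rate%
= 100 / 3
= 33.33

33.33 pulls


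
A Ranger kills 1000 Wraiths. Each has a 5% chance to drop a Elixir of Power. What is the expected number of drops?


Expected drops = kills * (drop_rate / 100)
= 1000 * (5 / 100)
= 1000 * 0.05
= 50.0

50.0 drops


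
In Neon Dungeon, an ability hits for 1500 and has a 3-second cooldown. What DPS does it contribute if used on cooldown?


DPS = damage / cooldown
= 1500 / 3
= 500.00

500.00 DPS


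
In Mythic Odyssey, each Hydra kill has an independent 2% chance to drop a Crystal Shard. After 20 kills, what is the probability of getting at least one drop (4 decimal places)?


P(at least one) = 1 - P(none) = 1 - (1-p)^n
p = 2/100 = 0.02
1 - p = 0.98
(1 - p)^20 = 0.98^20 = 0.667608
P(at least one) = 1 - 0.667608 = 0.3324

0.3324


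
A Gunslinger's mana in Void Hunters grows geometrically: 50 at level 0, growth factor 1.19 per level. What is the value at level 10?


value = base * growth^level
= 50 * 1.19^10
= 50 * 5.694684
= 284.73

284.73 mana


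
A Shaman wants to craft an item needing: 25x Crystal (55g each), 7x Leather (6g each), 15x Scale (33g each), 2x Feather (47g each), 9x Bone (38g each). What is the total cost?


Cost breakdown:
  Crystal: 25 * 55 = 1375
  Leather: 7 * 6 = 42
  Scale: 15 * 33 = 495
  Feather: 2 * 47 = 94
  Bone: 9 * 38 = 342
Total = 1375 + 42 + 495 + 94 + 342 = 2348

2348 gold


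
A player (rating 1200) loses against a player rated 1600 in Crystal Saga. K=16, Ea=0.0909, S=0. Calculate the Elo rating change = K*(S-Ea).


Elo update: delta = K * (S - Ea), where S = 0 (loses)
S - Ea = 0 - 0.0909 = -0.0909
Rating change = 16 * -0.0909
= -1.45

-1.45 rating points


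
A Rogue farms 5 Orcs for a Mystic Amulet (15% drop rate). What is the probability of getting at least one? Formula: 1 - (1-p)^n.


P(at least one) = 1 - P(none) = 1 - (1-p)^n
p = 15/100 = 0.15
1 - p = 0.85
(1 - p)^5 = 0.85^5 = 0.443705
P(at least one) = 1 - 0.443705 = 0.5563

0.5563


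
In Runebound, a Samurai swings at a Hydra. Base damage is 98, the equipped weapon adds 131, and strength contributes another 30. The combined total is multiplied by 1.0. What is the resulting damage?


Sum base + weapon + str = 98 + 131 + 30 = 259
Multiply by 1.0:
259 * 1.0 = 259.0

259.0 damage


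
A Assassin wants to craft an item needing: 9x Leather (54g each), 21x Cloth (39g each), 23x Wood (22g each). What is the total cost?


Cost breakdown:
  Leather: 9 * 54 = 486
  Cloth: 21 * 39 = 819
  Wood: 23 * 22 = 506
Total = 486 + 819 + 506 = 1811

1811 gold


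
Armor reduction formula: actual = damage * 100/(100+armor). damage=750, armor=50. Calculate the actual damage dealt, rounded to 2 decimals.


actual = 750 * 100 / (100 + 50)
= 750 * 100 / 150
= 75000 / 150
= 500.00

500.00 damage


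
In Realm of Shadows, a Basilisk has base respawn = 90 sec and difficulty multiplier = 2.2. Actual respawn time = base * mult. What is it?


Respawn time = base * multiplier
= 90 * 2.2
= 198.0 seconds

198.0 seconds


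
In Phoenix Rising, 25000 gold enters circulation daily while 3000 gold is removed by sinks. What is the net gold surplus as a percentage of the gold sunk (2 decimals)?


Net gold = 25000 - 3000 = 22000
Inflation rate = net / sunk * 100 = 22000 / 3000 * 100
= 7.333333 * 100
= 733.33%

733.33%


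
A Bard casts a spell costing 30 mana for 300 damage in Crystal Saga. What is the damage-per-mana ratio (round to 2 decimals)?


Efficiency = damage / mana
= 300 / 30
= 10.00

10.00 dmg/mana


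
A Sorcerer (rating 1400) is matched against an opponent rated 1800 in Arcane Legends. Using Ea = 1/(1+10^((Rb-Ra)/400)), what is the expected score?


Elo expected score: Ea = 1/(1 + 10^((Rb-Ra)/400))
Rb - Ra = 1800 - 1400 = 400
(Rb-Ra)/400 = 400/400 = 1.0
10^1.0 = 10.0
Ea = 1/(1 + 10.0) = 1/11.0 = 0.0909

0.0909


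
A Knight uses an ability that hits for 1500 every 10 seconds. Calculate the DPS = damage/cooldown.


DPS = damage / cooldown
= 1500 / 10
= 150.00

150.00 DPS


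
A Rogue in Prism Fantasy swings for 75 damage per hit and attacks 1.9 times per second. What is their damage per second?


DPS = damage * attack_speed
= 75 * 1.9
= 142.5

142.5 DPS


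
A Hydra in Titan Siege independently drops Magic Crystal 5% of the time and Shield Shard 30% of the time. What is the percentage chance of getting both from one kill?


For independent events, P(both) = P(A) * P(B)
= 5% * 30%
= 150 / 100 %
= 1.5%

1.5%


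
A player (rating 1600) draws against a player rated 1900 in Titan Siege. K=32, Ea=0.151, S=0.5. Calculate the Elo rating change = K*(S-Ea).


Elo update: delta = K * (S - Ea), where S = 0.5 (draws)
S - Ea = 0.5 - 0.151 = 0.349
Rating change = 32 * 0.349
= 11.17

11.17 rating points


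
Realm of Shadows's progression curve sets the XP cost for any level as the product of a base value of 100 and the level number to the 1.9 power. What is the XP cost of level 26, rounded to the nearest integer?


XP = 100 * level^1.9
Substitute level = 26:
XP = 100 * 26^1.9
= 100 * 488.0332
= 48803

48803 XP


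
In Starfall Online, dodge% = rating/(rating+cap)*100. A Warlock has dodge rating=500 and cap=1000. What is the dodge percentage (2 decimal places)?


dodge% = 500 / (500 + 1000) * 100
= 500 / 1500 * 100
= 0.333333 * 100
= 33.33%

33.33%


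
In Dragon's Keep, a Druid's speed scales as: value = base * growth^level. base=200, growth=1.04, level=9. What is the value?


value = base * growth^level
= 200 * 1.04^9
= 200 * 1.423312
= 284.66

284.66 speed


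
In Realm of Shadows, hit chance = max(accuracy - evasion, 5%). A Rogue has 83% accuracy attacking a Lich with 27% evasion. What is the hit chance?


accuracy - evasion = 83 - 27 = 56
Apply floor: max(56, 5) = 56
Hit chance = 56%

56%


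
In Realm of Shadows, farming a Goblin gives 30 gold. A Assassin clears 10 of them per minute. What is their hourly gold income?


Gold per minute = 30 * 10 = 300
Gold per hour = 300 * 60 = 18000

18000 gold/hour


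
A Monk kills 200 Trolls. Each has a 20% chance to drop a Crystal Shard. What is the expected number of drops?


Expected drops = kills * (drop_rate / 100)
= 200 * (20 / 100)
= 200 * 0.2
= 40.0

40.0 drops


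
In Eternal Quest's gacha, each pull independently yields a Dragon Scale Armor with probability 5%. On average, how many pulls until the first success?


Expected pulls for a geometric distribution = 1/p = 100 / rate%
= 100 / 5
= 20.0

20.0 pulls


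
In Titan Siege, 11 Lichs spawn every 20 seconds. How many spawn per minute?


Spawns per minute = count * (60 / interval)
= 11 * (60 / 20)
= 11 * 3.0
= 33.0

33.0 per minute


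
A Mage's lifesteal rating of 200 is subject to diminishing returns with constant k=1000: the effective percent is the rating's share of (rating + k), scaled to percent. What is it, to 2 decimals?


effective% = rating / (rating + k) * 100
= 200 / (200 + 1000) * 100
= 200 / 1200 * 100
= 0.166667 * 100
= 16.67%

16.67%


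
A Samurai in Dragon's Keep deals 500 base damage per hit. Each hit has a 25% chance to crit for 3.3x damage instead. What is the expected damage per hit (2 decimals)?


E[dmg] = base * (1 + crit_chance * (crit_mult - 1))
cc as decimal = 25/100 = 0.25
cm - 1 = 3.3 - 1 = 2.3
Bonus factor = 0.25 * 2.3 = 0.575
Total multiplier = 1 + 0.575 = 1.575
Expected damage = 500 * 1.575 = 787.50

787.50 damage


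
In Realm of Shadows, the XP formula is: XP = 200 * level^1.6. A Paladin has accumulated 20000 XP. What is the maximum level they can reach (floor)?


XP = 200 * level^1.6, so level = (XP / 200)^(1/1.6)
= (20000 / 200)^(1/1.6)
= 100.0^0.625
= 17.7828
Floor: level = 17

level 17


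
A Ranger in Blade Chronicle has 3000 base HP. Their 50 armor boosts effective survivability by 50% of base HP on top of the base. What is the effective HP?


EHP = 3000 * (1 + 50/100)
= 3000 * (1 + 0.5)
= 3000 * 1.5
= 4500.0

4500.0 EHP


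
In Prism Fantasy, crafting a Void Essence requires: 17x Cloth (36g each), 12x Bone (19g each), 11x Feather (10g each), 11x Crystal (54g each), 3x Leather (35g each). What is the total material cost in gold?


Cost breakdown:
  Cloth: 17 * 36 = 612
  Bone: 12 * 19 = 228
  Feather: 11 * 10 = 110
  Crystal: 11 * 54 = 594
  Leather: 3 * 35 = 105
Total = 612 + 228 + 110 + 594 + 105 = 1649

1649 gold


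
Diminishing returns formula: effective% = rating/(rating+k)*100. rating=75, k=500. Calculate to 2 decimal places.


effective% = rating / (rating + k) * 100
= 75 / (75 + 500) * 100
= 75 / 575 * 100
= 0.130435 * 100
= 13.04%

13.04%


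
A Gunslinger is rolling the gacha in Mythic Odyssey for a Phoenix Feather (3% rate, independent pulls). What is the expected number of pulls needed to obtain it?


Expected pulls for a geometric distribution = 1/p = 100 / rate%
= 100 / 3
= 33.33

33.33 pulls


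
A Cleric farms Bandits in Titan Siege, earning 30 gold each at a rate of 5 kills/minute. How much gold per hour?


Gold per minute = 30 * 5 = 150
Gold per hour = 150 * 60 = 9000

9000 gold/hour


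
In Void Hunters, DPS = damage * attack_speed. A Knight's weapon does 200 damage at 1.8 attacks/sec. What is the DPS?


DPS = damage * attack_speed
= 200 * 1.8
= 360.0

360.0 DPS


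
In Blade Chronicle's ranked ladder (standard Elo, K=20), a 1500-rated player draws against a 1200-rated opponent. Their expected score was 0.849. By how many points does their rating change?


Elo update: delta = K * (S - Ea), where S = 0.5 (draws)
S - Ea = 0.5 - 0.849 = -0.349
Rating change = 20 * -0.349
= -6.98

-6.98 rating points


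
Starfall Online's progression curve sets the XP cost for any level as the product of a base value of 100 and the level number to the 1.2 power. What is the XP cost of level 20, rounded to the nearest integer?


XP = 100 * level^1.2
Substitute level = 20:
XP = 100 * 20^1.2
= 100 * 36.4113
= 3641

3641 XP


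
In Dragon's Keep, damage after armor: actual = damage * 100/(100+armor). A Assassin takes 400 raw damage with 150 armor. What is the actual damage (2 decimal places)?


actual = 400 * 100 / (100 + 150)
= 400 * 100 / 250
= 40000 / 250
= 160.00

160.00 damage


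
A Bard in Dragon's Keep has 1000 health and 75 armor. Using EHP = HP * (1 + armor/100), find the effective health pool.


EHP = 1000 * (1 + 75/100)
= 1000 * (1 + 0.75)
= 1000 * 1.75
= 1750.0

1750.0 EHP


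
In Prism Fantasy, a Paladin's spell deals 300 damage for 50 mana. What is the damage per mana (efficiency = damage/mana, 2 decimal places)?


Efficiency = damage / mana
= 300 / 50
= 6.00

6.00 dmg/mana


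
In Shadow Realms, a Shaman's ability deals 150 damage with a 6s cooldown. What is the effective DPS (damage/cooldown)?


DPS = damage / cooldown
= 150 / 6
= 25.00

25.00 DPS


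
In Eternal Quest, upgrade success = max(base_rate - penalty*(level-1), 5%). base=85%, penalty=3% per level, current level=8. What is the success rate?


raw_rate = 85 - 3 * (8 - 1)
= 85 - 3 * 7
= 85 - 21
= 64
Apply floor: max(64, 5) = 64%

64%


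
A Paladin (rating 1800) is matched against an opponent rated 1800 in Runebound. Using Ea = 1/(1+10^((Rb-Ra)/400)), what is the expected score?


Elo expected score: Ea = 1/(1 + 10^((Rb-Ra)/400))
Rb - Ra = 1800 - 1800 = 0
(Rb-Ra)/400 = 0/400 = 0.0
10^0.0 = 1.0
Ea = 1/(1 + 1.0) = 1/2.0 = 0.5000

0.5000


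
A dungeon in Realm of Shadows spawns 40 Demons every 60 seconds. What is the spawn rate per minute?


Spawns per minute = count * (60 / interval)
= 40 * (60 / 60)
= 40 * 1.0
= 40.0

40.0 per minute


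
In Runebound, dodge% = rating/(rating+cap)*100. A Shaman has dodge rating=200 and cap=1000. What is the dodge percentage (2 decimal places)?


dodge% = 200 / (200 + 1000) * 100
= 200 / 1200 * 100
= 0.166667 * 100
= 16.67%

16.67%


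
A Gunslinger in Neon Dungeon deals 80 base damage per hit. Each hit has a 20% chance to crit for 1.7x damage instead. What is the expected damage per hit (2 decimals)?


E[dmg] = base * (1 + crit_chance * (crit_mult - 1))
cc as decimal = 20/100 = 0.2
cm - 1 = 1.7 - 1 = 0.7
Bonus factor = 0.2 * 0.7 = 0.14
Total multiplier = 1 + 0.14 = 1.14
Expected damage = 80 * 1.14 = 91.20

91.20 damage


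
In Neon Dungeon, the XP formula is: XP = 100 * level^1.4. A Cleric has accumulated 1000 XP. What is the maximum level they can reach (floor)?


XP = 100 * level^1.4, so level = (XP / 100)^(1/1.4)
= (1000 / 100)^(1/1.4)
= 10.0^0.7143
= 5.1795
Floor: level = 5

level 5


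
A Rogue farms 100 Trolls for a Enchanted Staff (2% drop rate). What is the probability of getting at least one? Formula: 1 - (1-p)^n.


P(at least one) = 1 - P(none) = 1 - (1-p)^n
p = 2/100 = 0.02
1 - p = 0.98
(1 - p)^100 = 0.98^100 = 0.132620
P(at least one) = 1 - 0.132620 = 0.8674

0.8674
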